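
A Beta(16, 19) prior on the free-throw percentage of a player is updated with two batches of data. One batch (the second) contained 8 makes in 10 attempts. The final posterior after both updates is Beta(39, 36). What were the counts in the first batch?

Because Beta–binomial updating is additive in the counts, the combined data contributed (α_post−α_prior, β_post−β_prior) successes and failures.
Total across both batches: 39−16=23 makes, 36−19=17 misses.
Subtract the second batch: 23−8=15 makes and 17−2=15 misses.

15 makes and 15 misses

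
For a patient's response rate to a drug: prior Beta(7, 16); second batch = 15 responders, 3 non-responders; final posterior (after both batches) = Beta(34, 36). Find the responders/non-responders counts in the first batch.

Because Beta–binomial updating is additive in the counts, the combined data contributed (α_post−α_prior, β_post−β_prior) successes and failures.
Total across both batches: 34−7=27 responders, 36−16=20 non-responders.
Subtract the second batch: 27−15=12 responders and 20−3=17 non-responders.

12 responders and 17 non-responders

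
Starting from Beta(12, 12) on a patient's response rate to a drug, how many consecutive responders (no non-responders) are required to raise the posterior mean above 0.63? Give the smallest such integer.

After k responders and 0 non-responders the posterior is Beta(12+k, 12), with mean (12+k)/(12+12+k).
Set (12+k)/(24+k) > 0.63 and solve: k > (0.63·24 − 12)/(1 − 0.63) = 8.432.
The smallest integer exceeding 8.432 is 9, and checking k=9: (21)/(33) = 0.6364 > 0.63.

k = 9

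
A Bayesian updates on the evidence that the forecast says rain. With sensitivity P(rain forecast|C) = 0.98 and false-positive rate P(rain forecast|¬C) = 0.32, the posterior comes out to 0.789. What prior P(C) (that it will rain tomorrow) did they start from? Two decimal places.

Bayes' rule in odds form gives O(C|E) = O(C)·[P(E|C)/P(E|¬C)], hence O(C) = O(C|E)/LR.
Posterior odds = 0.789/(1−0.789) = 3.7393. LR = 0.98/0.32 = 3.0625.
Prior odds = 3.7393/3.0625 = 1.2210, so P(C) = 1.2210/(1+1.2210) ≈ 0.55.

P(C) = 0.55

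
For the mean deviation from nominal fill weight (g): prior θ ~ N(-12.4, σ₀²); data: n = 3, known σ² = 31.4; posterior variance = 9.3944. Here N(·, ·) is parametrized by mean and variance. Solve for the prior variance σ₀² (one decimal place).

For the Normal–Normal model with known σ², precisions add: τ_n = τ₀ + n/σ².
So 1/σ₀² = 1/9.3944 − 3/31.4 = 0.106446 − 0.095541 = 0.010905.
Hence σ₀² = 1/0.010905 ≈ 91.7.

σ₀² = 91.7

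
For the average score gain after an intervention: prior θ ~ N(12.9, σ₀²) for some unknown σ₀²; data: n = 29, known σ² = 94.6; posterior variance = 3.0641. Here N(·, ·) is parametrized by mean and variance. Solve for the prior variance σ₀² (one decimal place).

Posterior precision equals prior precision plus data precision: 1/σ_n² = 1/σ₀² + n/σ².
So 1/σ₀² = 1/3.0641 − 29/94.6 = 0.326360 − 0.306554 = 0.019806.
Hence σ₀² = 1/0.019806 ≈ 50.5.

σ₀² = 50.5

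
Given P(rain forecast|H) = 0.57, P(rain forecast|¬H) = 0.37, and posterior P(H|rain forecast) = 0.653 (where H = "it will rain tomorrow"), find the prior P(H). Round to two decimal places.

P(H) = 0.55

Bayes' rule in odds form gives O(H|E) = O(H)·[P(E|H)/P(E|¬H)], hence O(H) = O(H|E)/LR.
Posterior odds = 0.653/(1−0.653) = 1.8818. LR = 0.57/0.37 = 1.5405.
Prior odds = 1.8818/1.5405 = 1.2216, so P(H) = 1.2216/(1+1.2216) ≈ 0.55.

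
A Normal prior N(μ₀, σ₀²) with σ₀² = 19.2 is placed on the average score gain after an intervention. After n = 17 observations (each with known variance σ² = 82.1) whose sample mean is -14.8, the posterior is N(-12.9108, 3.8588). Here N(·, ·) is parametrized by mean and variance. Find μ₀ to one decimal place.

The posterior mean is a precision-weighted average: μ_n = (τ₀μ₀ + τ_data·x̄)/(τ₀+τ_data), with τ₀=1/σ₀² and τ_data=n/σ².
Here τ₀ = 1/19.2 = 0.052083 and τ_data = 17/82.1 = 0.207065, so τ_n = 0.259148.
Rearranging for μ₀: μ₀ = (μ_n·τ_n − τ_data·x̄)/τ₀ = (-12.9108·0.259148 − 0.207065·-14.8) / 0.052083 = -0.281246/0.052083 ≈ -5.4.

μ₀ = -5.4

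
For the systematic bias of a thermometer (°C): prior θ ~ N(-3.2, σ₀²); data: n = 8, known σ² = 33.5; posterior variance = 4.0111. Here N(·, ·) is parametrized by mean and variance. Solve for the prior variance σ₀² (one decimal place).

For the Normal–Normal model with known σ², precisions add: τ_n = τ₀ + n/σ².
So 1/σ₀² = 1/4.0111 − 8/33.5 = 0.249308 − 0.238806 = 0.010502.
Hence σ₀² = 1/0.010502 ≈ 95.2.

σ₀² = 95.2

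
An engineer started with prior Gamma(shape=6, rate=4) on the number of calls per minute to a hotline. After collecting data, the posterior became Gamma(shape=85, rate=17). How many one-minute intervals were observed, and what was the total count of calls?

n = 13 one-minute intervals with total 79 calls

A Gamma(α, β) prior (rate parametrization) on a Poisson rate with n observations summing to S gives posterior Gamma(α+S, β+n).
Matching: Σxᵢ = 85 − 6 = 79 and n = 17 − 4 = 13.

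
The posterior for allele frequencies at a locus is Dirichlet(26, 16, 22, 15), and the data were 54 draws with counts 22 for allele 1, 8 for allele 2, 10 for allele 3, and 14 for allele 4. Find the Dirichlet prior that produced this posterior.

For a Dirichlet(α) prior with multinomial counts c, the posterior is Dirichlet(α + c) componentwise.
Subtract each count from the matching posterior parameter: 26−22=4, 16−8=8, 22−10=12, 15−14=1.

Dirichlet(4, 8, 12, 1)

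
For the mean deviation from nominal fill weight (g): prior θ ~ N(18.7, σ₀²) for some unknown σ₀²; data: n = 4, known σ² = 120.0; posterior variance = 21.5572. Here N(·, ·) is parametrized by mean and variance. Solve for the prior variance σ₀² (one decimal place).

Posterior precision equals prior precision plus data precision: 1/σ_n² = 1/σ₀² + n/σ².
So 1/σ₀² = 1/21.5572 − 4/120.0 = 0.046388 − 0.033333 = 0.013055.
Hence σ₀² = 1/0.013055 ≈ 76.6.

σ₀² = 76.6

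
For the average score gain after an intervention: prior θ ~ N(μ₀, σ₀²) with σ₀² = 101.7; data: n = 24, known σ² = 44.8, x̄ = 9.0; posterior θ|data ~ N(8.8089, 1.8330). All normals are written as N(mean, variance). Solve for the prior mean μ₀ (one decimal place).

The posterior mean is a precision-weighted average: μ_n = (τ₀μ₀ + τ_data·x̄)/(τ₀+τ_data), with τ₀=1/σ₀² and τ_data=n/σ².
Here τ₀ = 1/101.7 = 0.009833 and τ_data = 24/44.8 = 0.535714, so τ_n = 0.545547.
Rearranging for μ₀: μ₀ = (μ_n·τ_n − τ_data·x̄)/τ₀ = (8.8089·0.545547 − 0.535714·9.0) / 0.009833 = -0.015757/0.009833 ≈ -1.6.

μ₀ = -1.6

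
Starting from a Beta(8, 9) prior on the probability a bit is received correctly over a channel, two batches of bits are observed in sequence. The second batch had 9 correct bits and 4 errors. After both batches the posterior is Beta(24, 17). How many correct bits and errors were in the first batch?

Because Beta–binomial updating is additive in the counts, the combined data contributed (α_post−α_prior, β_post−β_prior) successes and failures.
Total across both batches: 24−8=16 correct bits, 17−9=8 errors.
Subtract the second batch: 16−9=7 correct bits and 8−4=4 errors.

7 correct bits and 4 errors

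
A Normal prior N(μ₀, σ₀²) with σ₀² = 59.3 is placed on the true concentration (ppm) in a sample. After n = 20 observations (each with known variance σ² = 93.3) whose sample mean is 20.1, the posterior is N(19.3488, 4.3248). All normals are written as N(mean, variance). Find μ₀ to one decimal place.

The posterior mean is a precision-weighted average: μ_n = (τ₀μ₀ + τ_data·x̄)/(τ₀+τ_data), with τ₀=1/σ₀² and τ_data=n/σ².
Here τ₀ = 1/59.3 = 0.016863 and τ_data = 20/93.3 = 0.214362, so τ_n = 0.231225.
Rearranging for μ₀: μ₀ = (μ_n·τ_n − τ_data·x̄)/τ₀ = (19.3488·0.231225 − 0.214362·20.1) / 0.016863 = 0.165250/0.016863 ≈ 9.8.

μ₀ = 9.8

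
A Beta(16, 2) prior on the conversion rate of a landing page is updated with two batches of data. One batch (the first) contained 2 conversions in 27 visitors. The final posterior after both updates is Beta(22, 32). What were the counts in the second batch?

4 conversions and 5 bounces

Sequential conjugate updates are equivalent to a single update on the pooled data, so total successes = posterior α − prior α and total failures = posterior β − prior β.
Total across both batches: 22−16=6 conversions, 32−2=30 bounces.
Subtract the first batch: 6−2=4 conversions and 30−25=5 bounces.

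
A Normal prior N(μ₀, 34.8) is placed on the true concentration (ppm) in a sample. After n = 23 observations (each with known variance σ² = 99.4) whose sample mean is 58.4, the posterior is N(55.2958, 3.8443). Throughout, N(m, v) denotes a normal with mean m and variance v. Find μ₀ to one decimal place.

The posterior mean is a precision-weighted average: μ_n = (τ₀μ₀ + τ_data·x̄)/(τ₀+τ_data), with τ₀=1/σ₀² and τ_data=n/σ².
Here τ₀ = 1/34.8 = 0.028736 and τ_data = 23/99.4 = 0.231388, so τ_n = 0.260124.
Rearranging for μ₀: μ₀ = (μ_n·τ_n − τ_data·x̄)/τ₀ = (55.2958·0.260124 − 0.231388·58.4) / 0.028736 = 0.870705/0.028736 ≈ 30.3.

μ₀ = 30.3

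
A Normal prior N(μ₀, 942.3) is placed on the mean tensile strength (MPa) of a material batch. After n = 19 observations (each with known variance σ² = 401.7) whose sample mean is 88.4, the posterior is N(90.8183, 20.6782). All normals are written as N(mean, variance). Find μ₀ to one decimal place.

The posterior mean is a precision-weighted average: μ_n = (τ₀μ₀ + τ_data·x̄)/(τ₀+τ_data), with τ₀=1/σ₀² and τ_data=n/σ².
Here τ₀ = 1/942.3 = 0.001061 and τ_data = 19/401.7 = 0.047299, so τ_n = 0.048360.
Rearranging for μ₀: μ₀ = (μ_n·τ_n − τ_data·x̄)/τ₀ = (90.8183·0.048360 − 0.047299·88.4) / 0.001061 = 0.210741/0.001061 ≈ 198.6.

μ₀ = 198.6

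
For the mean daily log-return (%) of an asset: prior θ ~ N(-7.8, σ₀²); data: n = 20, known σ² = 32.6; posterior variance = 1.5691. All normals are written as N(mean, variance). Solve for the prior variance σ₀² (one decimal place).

Posterior precision equals prior precision plus data precision: 1/σ_n² = 1/σ₀² + n/σ².
So 1/σ₀² = 1/1.5691 − 20/32.6 = 0.637308 − 0.613497 = 0.023811.
Hence σ₀² = 1/0.023811 ≈ 42.0.

σ₀² = 42.0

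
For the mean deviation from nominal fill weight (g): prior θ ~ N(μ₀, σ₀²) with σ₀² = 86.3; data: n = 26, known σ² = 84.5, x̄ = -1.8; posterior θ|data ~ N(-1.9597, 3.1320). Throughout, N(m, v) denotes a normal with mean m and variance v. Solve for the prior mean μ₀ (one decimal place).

μ₀ = -6.2

The posterior mean is a precision-weighted average: μ_n = (τ₀μ₀ + τ_data·x̄)/(τ₀+τ_data), with τ₀=1/σ₀² and τ_data=n/σ².
Here τ₀ = 1/86.3 = 0.011587 and τ_data = 26/84.5 = 0.307692, so τ_n = 0.319279.
Rearranging for μ₀: μ₀ = (μ_n·τ_n − τ_data·x̄)/τ₀ = (-1.9597·0.319279 − 0.307692·-1.8) / 0.011587 = -0.071845/0.011587 ≈ -6.2.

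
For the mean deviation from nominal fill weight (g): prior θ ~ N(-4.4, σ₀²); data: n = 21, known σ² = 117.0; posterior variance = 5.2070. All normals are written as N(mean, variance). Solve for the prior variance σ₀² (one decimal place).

σ₀² = 79.6

For the Normal–Normal model with known σ², precisions add: τ_n = τ₀ + n/σ².
So 1/σ₀² = 1/5.2070 − 21/117.0 = 0.192049 − 0.179487 = 0.012562.
Hence σ₀² = 1/0.012562 ≈ 79.6.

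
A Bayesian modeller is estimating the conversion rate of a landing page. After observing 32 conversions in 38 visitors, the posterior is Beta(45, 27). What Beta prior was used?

Beta(13, 21)

Under Beta–binomial conjugacy the posterior parameters are (α+s, β+f).
Subtract the data counts: 45−32=13, 27−6=21.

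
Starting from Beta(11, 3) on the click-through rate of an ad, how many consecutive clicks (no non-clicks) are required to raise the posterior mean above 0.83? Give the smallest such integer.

k = 4

After k clicks and 0 non-clicks the posterior is Beta(11+k, 3), with mean (11+k)/(11+3+k).
Set (11+k)/(14+k) > 0.83 and solve: k > (0.83·14 − 11)/(1 − 0.83) = 3.647.
The smallest integer exceeding 3.647 is 4.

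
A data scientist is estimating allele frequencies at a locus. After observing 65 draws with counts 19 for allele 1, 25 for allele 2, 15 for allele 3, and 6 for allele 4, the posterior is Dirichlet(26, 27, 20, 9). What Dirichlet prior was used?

For a Dirichlet(α) prior with multinomial counts c, the posterior is Dirichlet(α + c) componentwise.
Subtract each count from the matching posterior parameter: 26−19=7, 27−25=2, 20−15=5, 9−6=3.

Dirichlet(7, 2, 5, 3)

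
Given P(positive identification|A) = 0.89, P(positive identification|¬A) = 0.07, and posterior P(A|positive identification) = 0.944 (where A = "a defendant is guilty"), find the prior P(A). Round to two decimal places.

Bayes' rule in odds form gives O(A|E) = O(A)·[P(E|A)/P(E|¬A)], hence O(A) = O(A|E)/LR.
Posterior odds = 0.944/(1−0.944) = 16.8571. LR = 0.89/0.07 = 12.7143.
Prior odds = 16.8571/12.7143 = 1.3258, so P(A) = 1.3258/(1+1.3258) ≈ 0.57.

P(A) = 0.57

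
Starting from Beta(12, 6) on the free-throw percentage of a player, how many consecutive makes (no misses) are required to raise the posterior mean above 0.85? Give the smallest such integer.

k = 23

After k makes and 0 misses the posterior is Beta(12+k, 6), with mean (12+k)/(12+6+k).
Set (12+k)/(18+k) > 0.85 and solve: k > (0.85·18 − 12)/(1 − 0.85) = 22.000.
The smallest integer exceeding 22.000 is 23, and checking k=23: (35)/(41) = 0.8537 > 0.85.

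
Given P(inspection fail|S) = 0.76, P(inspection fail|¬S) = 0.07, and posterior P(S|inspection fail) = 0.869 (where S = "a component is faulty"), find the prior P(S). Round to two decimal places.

P(S) = 0.38

Bayes' rule in odds form gives O(S|E) = O(S)·[P(E|S)/P(E|¬S)], hence O(S) = O(S|E)/LR.
Posterior odds = 0.869/(1−0.869) = 6.6336. LR = 0.76/0.07 = 10.8571.
Prior odds = 6.6336/10.8571 = 0.6110, so P(S) = 0.6110/(1+0.6110) ≈ 0.38.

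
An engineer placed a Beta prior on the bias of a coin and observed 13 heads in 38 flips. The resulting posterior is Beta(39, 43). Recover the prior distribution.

A Beta(a, b) prior with s successes and f failures in binomial data gives a Beta(a+s, b+f) posterior.
So a = 39 − 13 = 26 and b = 43 − 25 = 18.

Beta(26, 18)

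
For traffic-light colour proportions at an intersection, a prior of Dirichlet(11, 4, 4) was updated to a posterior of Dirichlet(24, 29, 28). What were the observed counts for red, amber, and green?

counts (13, 25, 24)

For a Dirichlet(α) prior with multinomial counts c, the posterior is Dirichlet(α + c) componentwise.
Counts are posterior − prior componentwise: 24−11=13, 29−4=25, 28−4=24.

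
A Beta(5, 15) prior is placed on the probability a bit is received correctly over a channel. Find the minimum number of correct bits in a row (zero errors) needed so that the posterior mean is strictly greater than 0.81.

After k correct bits and 0 errors the posterior is Beta(5+k, 15), with mean (5+k)/(5+15+k).
Set (5+k)/(20+k) > 0.81 and solve: k > (0.81·20 − 5)/(1 − 0.81) = 58.947.
The smallest integer exceeding 58.947 is 59.

k = 59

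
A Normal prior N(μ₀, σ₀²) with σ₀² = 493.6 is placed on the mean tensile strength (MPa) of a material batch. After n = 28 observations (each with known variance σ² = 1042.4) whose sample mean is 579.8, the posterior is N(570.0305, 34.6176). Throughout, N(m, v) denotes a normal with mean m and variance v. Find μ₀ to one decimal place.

μ₀ = 440.5

The posterior mean is a precision-weighted average: μ_n = (τ₀μ₀ + τ_data·x̄)/(τ₀+τ_data), with τ₀=1/σ₀² and τ_data=n/σ².
Here τ₀ = 1/493.6 = 0.002026 and τ_data = 28/1042.4 = 0.026861, so τ_n = 0.028887.
Rearranging for μ₀: μ₀ = (μ_n·τ_n − τ_data·x̄)/τ₀ = (570.0305·0.028887 − 0.026861·579.8) / 0.002026 = 0.892463/0.002026 ≈ 440.5.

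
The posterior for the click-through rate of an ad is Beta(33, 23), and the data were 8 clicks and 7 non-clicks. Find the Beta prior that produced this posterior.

Under Beta–binomial conjugacy the posterior parameters are (α+s, β+f).
So α = 33 − 8 = 25 and β = 23 − 7 = 16.

Beta(25, 16)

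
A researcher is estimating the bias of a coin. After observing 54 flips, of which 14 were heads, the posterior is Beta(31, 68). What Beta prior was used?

Beta(17, 28)

A Beta(a, b) prior with s successes and f failures in binomial data gives a Beta(a+s, b+f) posterior.
Subtract the data counts: 31−14=17, 68−40=28.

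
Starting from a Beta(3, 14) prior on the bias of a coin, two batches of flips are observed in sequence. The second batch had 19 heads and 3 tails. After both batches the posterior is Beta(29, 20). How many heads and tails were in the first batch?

7 heads and 3 tails

Because Beta–binomial updating is additive in the counts, the combined data contributed (α_post−α_prior, β_post−β_prior) successes and failures.
Total across both batches: 29−3=26 heads, 20−14=6 tails.
Subtract the second batch: 26−19=7 heads and 6−3=3 tails.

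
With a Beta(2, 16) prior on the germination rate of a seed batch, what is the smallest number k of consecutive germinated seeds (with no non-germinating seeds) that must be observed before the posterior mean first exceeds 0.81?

k = 67

After k germinated seeds and 0 non-germinating seeds the posterior is Beta(2+k, 16), with mean (2+k)/(2+16+k).
Set (2+k)/(18+k) > 0.81 and solve: k > (0.81·18 − 2)/(1 − 0.81) = 66.211.
The smallest integer exceeding 66.211 is 67.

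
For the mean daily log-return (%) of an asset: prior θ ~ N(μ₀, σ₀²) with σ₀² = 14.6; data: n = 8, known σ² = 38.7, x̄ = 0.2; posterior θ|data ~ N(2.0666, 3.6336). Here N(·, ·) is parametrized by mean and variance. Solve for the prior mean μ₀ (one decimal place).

The posterior mean is a precision-weighted average: μ_n = (τ₀μ₀ + τ_data·x̄)/(τ₀+τ_data), with τ₀=1/σ₀² and τ_data=n/σ².
Here τ₀ = 1/14.6 = 0.068493 and τ_data = 8/38.7 = 0.206718, so τ_n = 0.275211.
Rearranging for μ₀: μ₀ = (μ_n·τ_n − τ_data·x̄)/τ₀ = (2.0666·0.275211 − 0.206718·0.2) / 0.068493 = 0.527407/0.068493 ≈ 7.7.

μ₀ = 7.7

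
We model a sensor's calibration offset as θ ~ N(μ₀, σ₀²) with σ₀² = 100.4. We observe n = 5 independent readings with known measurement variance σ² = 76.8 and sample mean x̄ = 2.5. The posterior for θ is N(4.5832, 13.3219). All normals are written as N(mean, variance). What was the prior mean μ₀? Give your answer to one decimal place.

With known observation variance, the Normal–Normal posterior has precision τ_n = τ₀ + n/σ² and mean μ_n = (τ₀μ₀ + (n/σ²)x̄)/τ_n.
Here τ₀ = 1/100.4 = 0.009960 and τ_data = 5/76.8 = 0.065104, so τ_n = 0.075064.
Rearranging for μ₀: μ₀ = (μ_n·τ_n − τ_data·x̄)/τ₀ = (4.5832·0.075064 − 0.065104·2.5) / 0.009960 = 0.181273/0.009960 ≈ 18.2.

μ₀ = 18.2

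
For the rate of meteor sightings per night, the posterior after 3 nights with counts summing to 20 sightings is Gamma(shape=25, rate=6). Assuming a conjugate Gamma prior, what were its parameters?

Gamma(shape=5, rate=3)

A Gamma(α, β) prior (rate parametrization) on a Poisson rate with n observations summing to S gives posterior Gamma(α+S, β+n).
So α = 25 − 20 = 5 and β = 6 − 3 = 3.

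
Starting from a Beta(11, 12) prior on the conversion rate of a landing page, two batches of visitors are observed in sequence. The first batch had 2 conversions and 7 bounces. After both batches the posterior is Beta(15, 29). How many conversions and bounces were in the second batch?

Because Beta–binomial updating is additive in the counts, the combined data contributed (α_post−α_prior, β_post−β_prior) successes and failures.
Total across both batches: 15−11=4 conversions, 29−12=17 bounces.
Subtract the first batch: 4−2=2 conversions and 17−7=10 bounces.

2 conversions and 10 bounces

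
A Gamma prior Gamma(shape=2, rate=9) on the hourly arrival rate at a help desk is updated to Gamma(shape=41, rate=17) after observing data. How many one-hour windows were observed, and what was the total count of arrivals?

n = 8 one-hour windows with total 39 arrivals

A Gamma(α, β) prior (rate parametrization) on a Poisson rate with n observations summing to S gives posterior Gamma(α+S, β+n).
Matching: Σxᵢ = 41 − 2 = 39 and n = 17 − 9 = 8.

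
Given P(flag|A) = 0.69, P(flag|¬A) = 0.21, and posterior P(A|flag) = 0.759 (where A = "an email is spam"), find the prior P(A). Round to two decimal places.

In odds form, posterior odds = prior odds × likelihood ratio, so prior odds = posterior odds ÷ LR.
Posterior odds = 0.759/(1−0.759) = 3.1494. LR = 0.69/0.21 = 3.2857.
Prior odds = 3.1494/3.2857 = 0.9585, so P(A) = 0.9585/(1+0.9585) ≈ 0.49.

P(A) = 0.49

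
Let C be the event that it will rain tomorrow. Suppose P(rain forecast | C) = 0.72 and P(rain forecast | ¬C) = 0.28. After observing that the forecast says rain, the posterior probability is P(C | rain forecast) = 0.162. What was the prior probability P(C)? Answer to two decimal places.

Bayes' rule in odds form gives O(C|E) = O(C)·[P(E|C)/P(E|¬C)], hence O(C) = O(C|E)/LR.
Posterior odds = 0.162/(1−0.162) = 0.1933. LR = 0.72/0.28 = 2.5714.
Prior odds = 0.1933/2.5714 = 0.0752, so P(C) = 0.0752/(1+0.0752) ≈ 0.07.

P(C) = 0.07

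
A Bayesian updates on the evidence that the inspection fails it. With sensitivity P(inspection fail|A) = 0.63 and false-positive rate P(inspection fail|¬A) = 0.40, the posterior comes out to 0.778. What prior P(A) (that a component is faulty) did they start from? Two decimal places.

P(A) = 0.69

Bayes' rule in odds form gives O(A|E) = O(A)·[P(E|A)/P(E|¬A)], hence O(A) = O(A|E)/LR.
Posterior odds = 0.778/(1−0.778) = 3.5045. LR = 0.63/0.40 = 1.5750.
Prior odds = 3.5045/1.5750 = 2.2251, so P(A) = 2.2251/(1+2.2251) ≈ 0.69.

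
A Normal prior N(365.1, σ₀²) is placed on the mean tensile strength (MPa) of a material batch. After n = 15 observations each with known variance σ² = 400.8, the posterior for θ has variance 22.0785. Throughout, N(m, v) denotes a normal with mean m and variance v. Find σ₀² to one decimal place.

Posterior precision equals prior precision plus data precision: 1/σ_n² = 1/σ₀² + n/σ².
So 1/σ₀² = 1/22.0785 − 15/400.8 = 0.045293 − 0.037425 = 0.007868.
Hence σ₀² = 1/0.007868 ≈ 127.1.

σ₀² = 127.1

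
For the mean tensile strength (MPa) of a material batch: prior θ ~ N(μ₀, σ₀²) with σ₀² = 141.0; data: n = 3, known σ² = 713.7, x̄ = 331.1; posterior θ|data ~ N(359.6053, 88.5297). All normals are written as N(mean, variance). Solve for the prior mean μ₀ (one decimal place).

The posterior mean is a precision-weighted average: μ_n = (τ₀μ₀ + τ_data·x̄)/(τ₀+τ_data), with τ₀=1/σ₀² and τ_data=n/σ².
Here τ₀ = 1/141.0 = 0.007092 and τ_data = 3/713.7 = 0.004203, so τ_n = 0.011295.
Rearranging for μ₀: μ₀ = (μ_n·τ_n − τ_data·x̄)/τ₀ = (359.6053·0.011295 − 0.004203·331.1) / 0.007092 = 2.670129/0.007092 ≈ 376.5.

μ₀ = 376.5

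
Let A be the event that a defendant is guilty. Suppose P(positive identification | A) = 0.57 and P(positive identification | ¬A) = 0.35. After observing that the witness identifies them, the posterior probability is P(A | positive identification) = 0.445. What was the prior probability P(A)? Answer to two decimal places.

P(A) = 0.33

In odds form, posterior odds = prior odds × likelihood ratio, so prior odds = posterior odds ÷ LR.
Posterior odds = 0.445/(1−0.445) = 0.8018. LR = 0.57/0.35 = 1.6286.
Prior odds = 0.8018/1.6286 = 0.4923, so P(A) = 0.4923/(1+0.4923) ≈ 0.33.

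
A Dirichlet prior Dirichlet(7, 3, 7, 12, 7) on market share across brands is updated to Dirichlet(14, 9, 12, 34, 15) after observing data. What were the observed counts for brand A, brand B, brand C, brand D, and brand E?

counts (7, 6, 5, 22, 8)

For a Dirichlet(α) prior with multinomial counts c, the posterior is Dirichlet(α + c) componentwise.
Counts are posterior − prior componentwise: 14−7=7, 9−3=6, 12−7=5, 34−12=22, 15−7=8.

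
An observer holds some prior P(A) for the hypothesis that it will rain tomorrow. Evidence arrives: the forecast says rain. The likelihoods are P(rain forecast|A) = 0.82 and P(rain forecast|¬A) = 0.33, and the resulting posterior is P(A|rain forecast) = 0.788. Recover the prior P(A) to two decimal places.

P(A) = 0.60

In odds form, posterior odds = prior odds × likelihood ratio, so prior odds = posterior odds ÷ LR.
Posterior odds = 0.788/(1−0.788) = 3.7170. LR = 0.82/0.33 = 2.4848.
Prior odds = 3.7170/2.4848 = 1.4959, so P(A) = 1.4959/(1+1.4959) ≈ 0.60.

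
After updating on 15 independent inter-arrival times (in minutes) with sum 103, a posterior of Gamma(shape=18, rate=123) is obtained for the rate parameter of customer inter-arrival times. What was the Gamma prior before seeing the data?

For an exponential likelihood with a Gamma(α, β) prior on the rate, n observations with total T give posterior Gamma(α+n, β+T).
So α = 18 − 15 = 3 and β = 123 − 103 = 20.

Gamma(shape=3, rate=20)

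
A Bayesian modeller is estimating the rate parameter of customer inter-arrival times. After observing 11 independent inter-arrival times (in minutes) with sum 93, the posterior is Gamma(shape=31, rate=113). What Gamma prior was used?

For an exponential likelihood with a Gamma(α, β) prior on the rate, n observations with total T give posterior Gamma(α+n, β+T).
So α = 31 − 11 = 20 and β = 113 − 93 = 20.

Gamma(shape=20, rate=20)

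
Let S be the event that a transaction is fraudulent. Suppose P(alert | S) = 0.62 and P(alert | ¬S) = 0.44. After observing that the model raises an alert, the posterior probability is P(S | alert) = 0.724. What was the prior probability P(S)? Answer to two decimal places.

P(S) = 0.65

Bayes' rule in odds form gives O(S|E) = O(S)·[P(E|S)/P(E|¬S)], hence O(S) = O(S|E)/LR.
Posterior odds = 0.724/(1−0.724) = 2.6232. LR = 0.62/0.44 = 1.4091.
Prior odds = 2.6232/1.4091 = 1.8616, so P(S) = 1.8616/(1+1.8616) ≈ 0.65.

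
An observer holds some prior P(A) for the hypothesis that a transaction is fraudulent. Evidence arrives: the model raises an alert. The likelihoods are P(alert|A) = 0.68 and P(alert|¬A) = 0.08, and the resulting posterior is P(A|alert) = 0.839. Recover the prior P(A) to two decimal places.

P(A) = 0.38

In odds form, posterior odds = prior odds × likelihood ratio, so prior odds = posterior odds ÷ LR.
Posterior odds = 0.839/(1−0.839) = 5.2112. LR = 0.68/0.08 = 8.5000.
Prior odds = 5.2112/8.5000 = 0.6131, so P(A) = 0.6131/(1+0.6131) ≈ 0.38.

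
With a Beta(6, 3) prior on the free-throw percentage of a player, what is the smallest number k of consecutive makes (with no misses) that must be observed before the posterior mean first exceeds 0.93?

k = 34

After k makes and 0 misses the posterior is Beta(6+k, 3), with mean (6+k)/(6+3+k).
Set (6+k)/(9+k) > 0.93 and solve: k > (0.93·9 − 6)/(1 − 0.93) = 33.857.
The smallest integer exceeding 33.857 is 34.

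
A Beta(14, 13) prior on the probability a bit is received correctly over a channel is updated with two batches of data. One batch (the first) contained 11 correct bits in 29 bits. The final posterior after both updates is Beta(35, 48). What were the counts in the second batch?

Because Beta–binomial updating is additive in the counts, the combined data contributed (α_post−α_prior, β_post−β_prior) successes and failures.
Total across both batches: 35−14=21 correct bits, 48−13=35 errors.
Subtract the first batch: 21−11=10 correct bits and 35−18=17 errors.

10 correct bits and 17 errors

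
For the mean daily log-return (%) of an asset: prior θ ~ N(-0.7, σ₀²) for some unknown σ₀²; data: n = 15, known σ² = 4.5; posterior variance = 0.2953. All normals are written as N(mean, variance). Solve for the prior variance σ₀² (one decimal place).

σ₀² = 18.8

Posterior precision equals prior precision plus data precision: 1/σ_n² = 1/σ₀² + n/σ².
So 1/σ₀² = 1/0.2953 − 15/4.5 = 3.386387 − 3.333333 = 0.053054.
Hence σ₀² = 1/0.053054 ≈ 18.8.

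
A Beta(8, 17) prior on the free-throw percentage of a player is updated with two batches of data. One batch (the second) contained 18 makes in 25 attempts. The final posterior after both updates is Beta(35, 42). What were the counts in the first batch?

9 makes and 18 misses

Sequential conjugate updates are equivalent to a single update on the pooled data, so total successes = posterior α − prior α and total failures = posterior β − prior β.
Total across both batches: 35−8=27 makes, 42−17=25 misses.
Subtract the second batch: 27−18=9 makes and 25−7=18 misses.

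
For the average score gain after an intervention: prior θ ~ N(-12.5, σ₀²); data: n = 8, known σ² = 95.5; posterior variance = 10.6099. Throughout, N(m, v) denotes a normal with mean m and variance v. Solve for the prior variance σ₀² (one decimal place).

Posterior precision equals prior precision plus data precision: 1/σ_n² = 1/σ₀² + n/σ².
So 1/σ₀² = 1/10.6099 − 8/95.5 = 0.094252 − 0.083770 = 0.010482.
Hence σ₀² = 1/0.010482 ≈ 95.4.

σ₀² = 95.4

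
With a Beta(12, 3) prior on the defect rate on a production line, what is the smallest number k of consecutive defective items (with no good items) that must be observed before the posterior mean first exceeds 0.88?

After k defective items and 0 good items the posterior is Beta(12+k, 3), with mean (12+k)/(12+3+k).
Set (12+k)/(15+k) > 0.88 and solve: k > (0.88·15 − 12)/(1 − 0.88) = 10.000.
The smallest integer exceeding 10.000 is 11.

k = 11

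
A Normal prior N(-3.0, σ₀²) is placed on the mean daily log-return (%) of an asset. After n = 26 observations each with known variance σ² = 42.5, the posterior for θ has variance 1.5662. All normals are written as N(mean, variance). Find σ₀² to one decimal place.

Posterior precision equals prior precision plus data precision: 1/σ_n² = 1/σ₀² + n/σ².
So 1/σ₀² = 1/1.5662 − 26/42.5 = 0.638488 − 0.611765 = 0.026723.
Hence σ₀² = 1/0.026723 ≈ 37.4.

σ₀² = 37.4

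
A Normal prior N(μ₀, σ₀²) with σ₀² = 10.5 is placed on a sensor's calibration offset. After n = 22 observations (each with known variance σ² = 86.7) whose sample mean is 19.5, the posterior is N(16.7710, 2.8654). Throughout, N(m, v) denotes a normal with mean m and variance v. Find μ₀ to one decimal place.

The posterior mean is a precision-weighted average: μ_n = (τ₀μ₀ + τ_data·x̄)/(τ₀+τ_data), with τ₀=1/σ₀² and τ_data=n/σ².
Here τ₀ = 1/10.5 = 0.095238 and τ_data = 22/86.7 = 0.253749, so τ_n = 0.348987.
Rearranging for μ₀: μ₀ = (μ_n·τ_n − τ_data·x̄)/τ₀ = (16.7710·0.348987 − 0.253749·19.5) / 0.095238 = 0.904755/0.095238 ≈ 9.5.

μ₀ = 9.5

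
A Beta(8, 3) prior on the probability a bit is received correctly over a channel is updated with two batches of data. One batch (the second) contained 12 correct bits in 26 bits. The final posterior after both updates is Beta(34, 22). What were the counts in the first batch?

Sequential conjugate updates are equivalent to a single update on the pooled data, so total successes = posterior α − prior α and total failures = posterior β − prior β.
Total across both batches: 34−8=26 correct bits, 22−3=19 errors.
Subtract the second batch: 26−12=14 correct bits and 19−14=5 errors.

14 correct bits and 5 errors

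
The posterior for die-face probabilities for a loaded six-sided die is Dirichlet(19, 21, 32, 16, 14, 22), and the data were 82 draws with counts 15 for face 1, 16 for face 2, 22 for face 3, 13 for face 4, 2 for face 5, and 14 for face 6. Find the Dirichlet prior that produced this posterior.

For a Dirichlet(α) prior with multinomial counts c, the posterior is Dirichlet(α + c) componentwise.
Subtract each count from the matching posterior parameter: 19−15=4, 21−16=5, 32−22=10, 16−13=3, 14−2=12, 22−14=8.

Dirichlet(4, 5, 10, 3, 12, 8)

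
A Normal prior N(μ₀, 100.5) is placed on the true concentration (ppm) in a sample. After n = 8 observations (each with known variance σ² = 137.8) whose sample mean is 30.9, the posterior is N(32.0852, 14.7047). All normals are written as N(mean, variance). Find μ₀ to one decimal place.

μ₀ = 39.0

The posterior mean is a precision-weighted average: μ_n = (τ₀μ₀ + τ_data·x̄)/(τ₀+τ_data), with τ₀=1/σ₀² and τ_data=n/σ².
Here τ₀ = 1/100.5 = 0.009950 and τ_data = 8/137.8 = 0.058055, so τ_n = 0.068005.
Rearranging for μ₀: μ₀ = (μ_n·τ_n − τ_data·x̄)/τ₀ = (32.0852·0.068005 − 0.058055·30.9) / 0.009950 = 0.388055/0.009950 ≈ 39.0.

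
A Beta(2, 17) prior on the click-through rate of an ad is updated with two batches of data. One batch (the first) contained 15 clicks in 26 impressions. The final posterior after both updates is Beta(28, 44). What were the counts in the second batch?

Sequential conjugate updates are equivalent to a single update on the pooled data, so total successes = posterior α − prior α and total failures = posterior β − prior β.
Total across both batches: 28−2=26 clicks, 44−17=27 non-clicks.
Subtract the first batch: 26−15=11 clicks and 27−11=16 non-clicks.

11 clicks and 16 non-clicks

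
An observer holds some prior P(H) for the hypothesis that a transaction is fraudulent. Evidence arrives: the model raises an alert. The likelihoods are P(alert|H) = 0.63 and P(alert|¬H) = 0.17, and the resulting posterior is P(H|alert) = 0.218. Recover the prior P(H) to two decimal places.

In odds form, posterior odds = prior odds × likelihood ratio, so prior odds = posterior odds ÷ LR.
Posterior odds = 0.218/(1−0.218) = 0.2788. LR = 0.63/0.17 = 3.7059.
Prior odds = 0.2788/3.7059 = 0.0752, so P(H) = 0.0752/(1+0.0752) ≈ 0.07.

P(H) = 0.07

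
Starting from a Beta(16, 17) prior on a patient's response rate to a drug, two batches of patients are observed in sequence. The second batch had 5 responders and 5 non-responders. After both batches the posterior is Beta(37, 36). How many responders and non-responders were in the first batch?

Because Beta–binomial updating is additive in the counts, the combined data contributed (α_post−α_prior, β_post−β_prior) successes and failures.
Total across both batches: 37−16=21 responders, 36−17=19 non-responders.
Subtract the second batch: 21−5=16 responders and 19−5=14 non-responders.

16 responders and 14 non-responders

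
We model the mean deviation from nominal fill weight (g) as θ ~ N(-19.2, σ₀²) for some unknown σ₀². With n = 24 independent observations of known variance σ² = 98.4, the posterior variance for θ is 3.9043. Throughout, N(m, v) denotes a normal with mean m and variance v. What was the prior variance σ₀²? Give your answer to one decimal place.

σ₀² = 81.8

Posterior precision equals prior precision plus data precision: 1/σ_n² = 1/σ₀² + n/σ².
So 1/σ₀² = 1/3.9043 − 24/98.4 = 0.256128 − 0.243902 = 0.012226.
Hence σ₀² = 1/0.012226 ≈ 81.8.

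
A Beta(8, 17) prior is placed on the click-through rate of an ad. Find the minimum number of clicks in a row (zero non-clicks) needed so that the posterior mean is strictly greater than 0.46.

After k clicks and 0 non-clicks the posterior is Beta(8+k, 17), with mean (8+k)/(8+17+k).
Set (8+k)/(25+k) > 0.46 and solve: k > (0.46·25 − 8)/(1 − 0.46) = 6.481.
The smallest integer exceeding 6.481 is 7.

k = 7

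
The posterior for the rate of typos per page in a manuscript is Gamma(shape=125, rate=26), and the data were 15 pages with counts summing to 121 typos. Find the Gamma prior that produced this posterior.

Gamma(shape=4, rate=11)

A Gamma(α, β) prior (rate parametrization) on a Poisson rate with n observations summing to S gives posterior Gamma(α+S, β+n).
So α = 125 − 121 = 4 and β = 26 − 15 = 11.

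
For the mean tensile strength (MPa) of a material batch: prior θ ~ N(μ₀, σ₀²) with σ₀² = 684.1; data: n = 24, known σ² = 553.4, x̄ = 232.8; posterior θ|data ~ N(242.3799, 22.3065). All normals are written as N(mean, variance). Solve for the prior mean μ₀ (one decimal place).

The posterior mean is a precision-weighted average: μ_n = (τ₀μ₀ + τ_data·x̄)/(τ₀+τ_data), with τ₀=1/σ₀² and τ_data=n/σ².
Here τ₀ = 1/684.1 = 0.001462 and τ_data = 24/553.4 = 0.043368, so τ_n = 0.044830.
Rearranging for μ₀: μ₀ = (μ_n·τ_n − τ_data·x̄)/τ₀ = (242.3799·0.044830 − 0.043368·232.8) / 0.001462 = 0.769821/0.001462 ≈ 526.6.

μ₀ = 526.6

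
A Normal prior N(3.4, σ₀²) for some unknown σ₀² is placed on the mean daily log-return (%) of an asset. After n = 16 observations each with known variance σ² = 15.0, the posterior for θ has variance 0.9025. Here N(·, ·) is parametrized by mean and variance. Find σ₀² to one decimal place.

σ₀² = 24.2

For the Normal–Normal model with known σ², precisions add: τ_n = τ₀ + n/σ².
So 1/σ₀² = 1/0.9025 − 16/15.0 = 1.108033 − 1.066667 = 0.041366.
Hence σ₀² = 1/0.041366 ≈ 24.2.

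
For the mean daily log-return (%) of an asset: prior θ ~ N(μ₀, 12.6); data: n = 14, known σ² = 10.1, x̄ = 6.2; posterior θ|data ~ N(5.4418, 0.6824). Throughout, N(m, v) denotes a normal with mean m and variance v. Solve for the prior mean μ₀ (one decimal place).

With known observation variance, the Normal–Normal posterior has precision τ_n = τ₀ + n/σ² and mean μ_n = (τ₀μ₀ + (n/σ²)x̄)/τ_n.
Here τ₀ = 1/12.6 = 0.079365 and τ_data = 14/10.1 = 1.386139, so τ_n = 1.465504.
Rearranging for μ₀: μ₀ = (μ_n·τ_n − τ_data·x̄)/τ₀ = (5.4418·1.465504 − 1.386139·6.2) / 0.079365 = -0.619082/0.079365 ≈ -7.8.

μ₀ = -7.8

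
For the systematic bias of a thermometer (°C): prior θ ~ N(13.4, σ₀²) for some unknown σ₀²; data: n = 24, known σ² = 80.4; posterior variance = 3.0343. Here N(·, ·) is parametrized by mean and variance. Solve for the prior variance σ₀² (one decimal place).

Posterior precision equals prior precision plus data precision: 1/σ_n² = 1/σ₀² + n/σ².
So 1/σ₀² = 1/3.0343 − 24/80.4 = 0.329565 − 0.298507 = 0.031058.
Hence σ₀² = 1/0.031058 ≈ 32.2.

σ₀² = 32.2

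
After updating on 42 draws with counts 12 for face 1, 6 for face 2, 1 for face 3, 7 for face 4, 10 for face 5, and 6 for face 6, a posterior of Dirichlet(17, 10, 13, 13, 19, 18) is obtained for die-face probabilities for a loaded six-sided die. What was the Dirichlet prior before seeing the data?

Dirichlet(5, 4, 12, 6, 9, 12)

For a Dirichlet(α) prior with multinomial counts c, the posterior is Dirichlet(α + c) componentwise.
Subtract each count from the matching posterior parameter: 17−12=5, 10−6=4, 13−1=12, 13−7=6, 19−10=9, 18−6=12.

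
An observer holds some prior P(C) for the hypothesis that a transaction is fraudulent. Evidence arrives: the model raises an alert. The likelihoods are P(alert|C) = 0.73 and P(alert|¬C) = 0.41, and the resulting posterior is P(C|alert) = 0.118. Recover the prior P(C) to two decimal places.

P(C) = 0.07

Bayes' rule in odds form gives O(C|E) = O(C)·[P(E|C)/P(E|¬C)], hence O(C) = O(C|E)/LR.
Posterior odds = 0.118/(1−0.118) = 0.1338. LR = 0.73/0.41 = 1.7805.
Prior odds = 0.1338/1.7805 = 0.0751, so P(C) = 0.0751/(1+0.0751) ≈ 0.07.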